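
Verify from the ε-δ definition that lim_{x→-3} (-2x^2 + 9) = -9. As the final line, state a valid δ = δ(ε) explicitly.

Fix ε > 0. We want δ > 0 such that 0 < |x + 3| < δ implies |(-2x^2 + 9) + 9| < ε.
(-2x^2 + 9) + 9 = -2x^2 + 18 = (x + 3)(-2x + 6).
So |(-2x^2 + 9) + 9| = |x + 3|·|-2x + 6|.
Assume first that |x + 3| < 1, so |x| < 4. Then |-2x + 6| ≤ 2·4 + 6 = 14.
Hence |(-2x^2 + 9) + 9| ≤ 14|x + 3| < ε provided |x + 3| < ε/14.
Take δ = min(1, ε/14). Then 0 < |x + 3| < δ gives both |x + 3| < 1 and |x + 3| < ε/14, so |(-2x^2 + 9) + 9| < ε.

δ = min(1, ε/14)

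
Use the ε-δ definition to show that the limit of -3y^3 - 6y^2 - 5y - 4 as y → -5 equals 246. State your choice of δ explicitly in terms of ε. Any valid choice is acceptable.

Let ε > 0. We want δ > 0 such that 0 < |y + 5| < δ implies |(-3y^3 - 6y^2 - 5y - 4) − 246| < ε.
(-3y^3 - 6y^2 - 5y - 4) − 246 = -3y^3 - 6y^2 - 5y - 250 = (y + 5)(-3y^2 + 9y - 50).
So |(-3y^3 - 6y^2 - 5y - 4) − 246| = |y + 5|·|-3y^2 + 9y - 50|.
Assume first that |y + 5| < 2, so |y| < 7. Then |-3y^2 + 9y - 50| ≤ 3·7^2 + 9·7 + 50 = 260.
Hence |(-3y^3 - 6y^2 - 5y - 4) − 246| ≤ 260|y + 5| < ε provided |y + 5| < ε/260.
Take δ = min(2, ε/260). Then 0 < |y + 5| < δ gives both |y + 5| < 2 and |y + 5| < ε/260, so |(-3y^3 - 6y^2 - 5y - 4) − 246| < ε.

δ = min(2, ε/260)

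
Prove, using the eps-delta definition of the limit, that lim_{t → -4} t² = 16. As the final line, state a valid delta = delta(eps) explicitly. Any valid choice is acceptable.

delta = min(2, eps/10)

Fix eps > 0. We seek delta > 0 with 0 < |t + 4| < delta ⇒ |t² − 16| < eps.
Factor: t² − 16 = (t + 4)(t - 4), so |t² − 16| = |t + 4|·|t - 4|.
Restrict delta ≤ 2. Then |t + 4| < 2 gives |t| < 6, so by the triangle inequality |t - 4| ≤ 6 + 4 = 10.
Hence |t² − 16| ≤ 10|t + 4|, which is < eps once |t + 4| < eps/10.
Take delta = min(2, eps/10). If 0 < |t + 4| < delta then both bounds hold and |t² − 16| ≤ 10|t + 4| < 10·(eps/10) = eps.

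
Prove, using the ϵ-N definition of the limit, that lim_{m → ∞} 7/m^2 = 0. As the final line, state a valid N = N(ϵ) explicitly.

N = (7/ϵ)^{1/2}

Let ϵ > 0 be given. For m ≥ 1, |7/m^2 − 0| = 7/m^2.
7/m^2 < ϵ ⇔ m^2 > 7/ϵ ⇔ m > (7/ϵ)^{1/2}.
Take N = (7/ϵ)^{1/2}. Then m > N implies 7/m^2 < ϵ.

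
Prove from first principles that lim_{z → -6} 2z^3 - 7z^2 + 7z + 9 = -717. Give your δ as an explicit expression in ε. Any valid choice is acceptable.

Let ε > 0 be given. We want δ > 0 such that 0 < |z + 6| < δ implies |(2z^3 - 7z^2 + 7z + 9) + 717| < ε.
(2z^3 - 7z^2 + 7z + 9) + 717 = 2z^3 - 7z^2 + 7z + 726 = (z + 6)(2z^2 - 19z + 121).
So |(2z^3 - 7z^2 + 7z + 9) + 717| = |z + 6|·|2z^2 - 19z + 121|.
Assume first that |z + 6| < 1, so |z| < 7. Then |2z^2 - 19z + 121| ≤ 2·7^2 + 19·7 + 121 = 352.
Hence |(2z^3 - 7z^2 + 7z + 9) + 717| ≤ 352|z + 6| < ε provided |z + 6| < ε/352.
Choosing δ = min(1, ε/352) ensures both conditions, hence |(2z^3 - 7z^2 + 7z + 9) + 717| < ε.

δ = min(1, ε/352)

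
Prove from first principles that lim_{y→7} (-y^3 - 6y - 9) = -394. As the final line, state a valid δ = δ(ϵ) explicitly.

Fix ϵ > 0. We want δ > 0 such that 0 < |y − 7| < δ implies |(-y^3 - 6y - 9) + 394| < ϵ.
(-y^3 - 6y - 9) + 394 = -y^3 - 6y + 385 = (y − 7)(-y^2 - 7y - 55).
So |(-y^3 - 6y - 9) + 394| = |y − 7|·|-y^2 - 7y - 55|.
Assume first that |y − 7| < 1, so |y| < 8. Then |-y^2 - 7y - 55| ≤ 8^2 + 7·8 + 55 = 175.
Hence |(-y^3 - 6y - 9) + 394| ≤ 175|y − 7| < ϵ provided |y − 7| < ϵ/175.
Take δ = min(1, ϵ/175). Then 0 < |y − 7| < δ gives both |y − 7| < 1 and |y − 7| < ϵ/175, so |(-y^3 - 6y - 9) + 394| < ϵ.

δ = min(1, ϵ/175)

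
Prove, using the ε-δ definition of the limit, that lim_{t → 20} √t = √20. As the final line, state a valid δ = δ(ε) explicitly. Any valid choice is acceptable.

Fix ε > 0. We want δ > 0 such that 0 < |t − 20| < δ implies |√t − √20| < ε.
Rationalise: √t − √20 = (t − 20)/(√t + √20), so |√t − √20| = |t − 20|/(√t + √20).
Restrict δ ≤ 20 so that |t − 20| < 20 forces t > 0, and then √t + √20 > √20.
Hence |√t − √20| < |t − 20|/√20, which is < ε once |t − 20| < √20·ε.
Take δ = min(20, √20·ε). If 0 < |t − 20| < δ then t > 0 and |√t − √20| < |t − 20|/√20 < ε.

δ = min(20, √20·ε)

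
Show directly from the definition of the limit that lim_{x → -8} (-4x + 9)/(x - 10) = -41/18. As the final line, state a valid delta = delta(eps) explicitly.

delta = min(9, (162/31)eps)

Let eps > 0. We want delta > 0 with 0 < |x + 8| < delta ⇒ |(-4x + 9)/(x - 10) + 41/18| < eps.
Combining over a common denominator, (-4x + 9)/(x - 10) + 41/18 = [(-4x + 9)·(-18) − 41·(x - 10)] / [(-18)·(x - 10)] = 31(x + 8) / ((-18)(x - 10)).
So |(-4x + 9)/(x - 10) + 41/18| = 31|x + 8| / (18·|x − 10|).
Require delta ≤ 9, so |x − 10| ≥ |-18| − |x + 8| > 18 − 9 = 9.
Hence |(-4x + 9)/(x - 10) + 41/18| < 31|x + 8|/(18·9) = (31/162)|x + 8|, which is < eps once |x + 8| < (162/31)eps.
Take delta = min(9, (162/31)eps). Then 0 < |x + 8| < delta forces both bounds, so |(-4x + 9)/(x - 10) + 41/18| < eps.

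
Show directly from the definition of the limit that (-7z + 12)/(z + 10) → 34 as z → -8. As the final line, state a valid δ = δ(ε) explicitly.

δ = min(1, (1/41)ε)

Suppose ε > 0. We want δ > 0 with 0 < |z + 8| < δ ⇒ |(-7z + 12)/(z + 10) − 34| < ε.
Combining over a common denominator, (-7z + 12)/(z + 10) − 34 = [(-7z + 12)·2 − 68·(z + 10)] / [2·(z + 10)] = -82(z + 8) / (2(z + 10)).
So |(-7z + 12)/(z + 10) − 34| = 82|z + 8| / (2·|z + 10|).
Restrict δ ≤ 1. Then |z + 8| < 1 gives |z + 10| = |(z + 8) + 2| ≥ 2 − 1 = 1.
Hence |(-7z + 12)/(z + 10) − 34| < 82|z + 8|/(2·1) = 41|z + 8|, which is < ε once |z + 8| < (1/41)ε.
Take δ = min(1, (1/41)ε). Then 0 < |z + 8| < δ forces both bounds, so |(-7z + 12)/(z + 10) − 34| < ε.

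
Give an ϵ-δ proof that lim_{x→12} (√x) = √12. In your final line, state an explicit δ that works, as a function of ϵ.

δ = min(12, √12·ϵ)

Fix ϵ > 0. We want δ > 0 such that 0 < |x − 12| < δ implies |√x − √12| < ϵ.
Multiplying by the conjugate, |√x − √12| = |x − 12|/(√x + √12).
Restrict δ ≤ 12 so that |x − 12| < 12 forces x > 0, and then √x + √12 > √12.
Hence |√x − √12| < |x − 12|/√12, which is < ϵ once |x − 12| < √12·ϵ.
Take δ = min(12, √12·ϵ). If 0 < |x − 12| < δ then x > 0 and |√x − √12| < |x − 12|/√12 < ϵ.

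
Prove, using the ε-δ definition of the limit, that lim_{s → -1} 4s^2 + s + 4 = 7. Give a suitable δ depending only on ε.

Let ε > 0 be given. We want δ > 0 such that 0 < |s + 1| < δ implies |(4s^2 + s + 4) − 7| < ε.
(4s^2 + s + 4) − 7 = 4s^2 + s - 3 = (s + 1)(4s - 3).
So |(4s^2 + s + 4) − 7| = |s + 1|·|4s - 3|.
Require δ ≤ 2. Then |s + 1| < 2 gives |s| < 3, and by the triangle inequality |4s - 3| ≤ 4·3 + 3 = 15.
Hence |(4s^2 + s + 4) − 7| ≤ 15|s + 1| < ε provided |s + 1| < ε/15.
Choosing δ = min(2, ε/15) ensures both conditions, hence |(4s^2 + s + 4) − 7| < ε.

δ = min(2, ε/15)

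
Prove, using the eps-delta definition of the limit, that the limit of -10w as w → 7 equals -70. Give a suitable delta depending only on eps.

Let eps > 0 be given. We need delta > 0 so that 0 < |w − 7| < delta implies |(-10w) + 70| < eps.
Since (-10w) + 70 = -10(w − 7), we have |(-10w) + 70| = 10|w − 7|.
Thus it suffices that |w − 7| < eps/10.
Take delta = eps/10. If 0 < |w − 7| < delta then |(-10w) + 70| = 10|w − 7| < 10·(eps/10) = eps.

delta = eps/10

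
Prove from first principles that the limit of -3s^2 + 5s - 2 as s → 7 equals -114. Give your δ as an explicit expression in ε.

δ = min(1, ε/40)

Let ε > 0 be given. We want δ > 0 such that 0 < |s − 7| < δ implies |(-3s^2 + 5s - 2) + 114| < ε.
(-3s^2 + 5s - 2) + 114 = -3s^2 + 5s + 112 = (s − 7)(-3s - 16).
So |(-3s^2 + 5s - 2) + 114| = |s − 7|·|-3s - 16|.
Assume first that |s − 7| < 1, so |s| < 8. Then |-3s - 16| ≤ 3·8 + 16 = 40.
Hence |(-3s^2 + 5s - 2) + 114| ≤ 40|s − 7| < ε provided |s − 7| < ε/40.
Take δ = min(1, ε/40). Then 0 < |s − 7| < δ gives both |s − 7| < 1 and |s − 7| < ε/40, so |(-3s^2 + 5s - 2) + 114| < ε.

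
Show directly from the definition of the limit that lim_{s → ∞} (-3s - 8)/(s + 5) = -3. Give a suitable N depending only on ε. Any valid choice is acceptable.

N = 7/ε

Fix ε > 0. We seek N > 0 such that s > N implies |(-3s - 8)/(s + 5) + 3| < ε.
(-3s - 8)/(s + 5) + 3 = ((-3s - 8) − (-3)(s + 5)) / ((s + 5)) = 7/((s + 5)).
For s > 0 we have s + 5 > s, so |(-3s - 8)/(s + 5) + 3| = 7/((s + 5)) < 7/(s) = 7/s.
Thus |(-3s - 8)/(s + 5) + 3| < ε whenever s > 7/ε.
Take N = 7/ε. If s > N then |(-3s - 8)/(s + 5) + 3| < 7/s < ε.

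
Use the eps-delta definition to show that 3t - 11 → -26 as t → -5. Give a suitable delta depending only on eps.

delta = eps/3

Let eps > 0 be given. We need delta > 0 so that 0 < |t + 5| < delta implies |(3t - 11) + 26| < eps.
Since (3t - 11) + 26 = 3(t + 5), we have |(3t - 11) + 26| = 3|t + 5|.
So 3|t + 5| < eps exactly when |t + 5| < eps/3.
Choosing delta = eps/3 gives |(3t - 11) + 26| = 3|t + 5| < eps whenever |t + 5| < delta.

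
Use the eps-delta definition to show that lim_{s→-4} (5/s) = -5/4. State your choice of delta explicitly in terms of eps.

delta = min(2, (8/5)eps)

Suppose eps > 0. We seek delta > 0 such that 0 < |s + 4| < delta implies |5/s + 5/4| < eps.
|5/s + 5/4| = 5·|-4 − s|/(4·|s|) = 5|s + 4|/(4|s|).
Restrict delta ≤ 2. Then |s + 4| < 2 gives |s| > 2, so 4|s| > 8.
Then |5/s + 5/4| < 5|s + 4|/8, which is < eps when |s + 4| < (8/5)eps.
Take delta = min(2, (8/5)eps). Then 0 < |s + 4| < delta gives both |s + 4| < 2 and |s + 4| < (8/5)eps, so |5/s + 5/4| < eps.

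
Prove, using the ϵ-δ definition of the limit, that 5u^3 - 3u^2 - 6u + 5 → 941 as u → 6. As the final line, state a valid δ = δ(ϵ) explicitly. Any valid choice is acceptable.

δ = min(1, ϵ/590)

Suppose ϵ > 0. We want δ > 0 such that 0 < |u − 6| < δ implies |(5u^3 - 3u^2 - 6u + 5) − 941| < ϵ.
(5u^3 - 3u^2 - 6u + 5) − 941 = 5u^3 - 3u^2 - 6u - 936 = (u − 6)(5u^2 + 27u + 156).
So |(5u^3 - 3u^2 - 6u + 5) − 941| = |u − 6|·|5u^2 + 27u + 156|.
Assume first that |u − 6| < 1, so |u| < 7. Then |5u^2 + 27u + 156| ≤ 5·7^2 + 27·7 + 156 = 590.
Hence |(5u^3 - 3u^2 - 6u + 5) − 941| ≤ 590|u − 6| < ϵ provided |u − 6| < ϵ/590.
Take δ = min(1, ϵ/590). Then 0 < |u − 6| < δ gives both |u − 6| < 1 and |u − 6| < ϵ/590, so |(5u^3 - 3u^2 - 6u + 5) − 941| < ϵ.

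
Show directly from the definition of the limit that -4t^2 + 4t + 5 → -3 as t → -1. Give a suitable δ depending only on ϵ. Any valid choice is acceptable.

Fix ϵ > 0. We want δ > 0 such that 0 < |t + 1| < δ implies |(-4t^2 + 4t + 5) + 3| < ϵ.
(-4t^2 + 4t + 5) + 3 = -4t^2 + 4t + 8 = (t + 1)(-4t + 8).
So |(-4t^2 + 4t + 5) + 3| = |t + 1|·|-4t + 8|.
Assume first that |t + 1| < 1, so |t| < 2. Then |-4t + 8| ≤ 4·2 + 8 = 16.
Hence |(-4t^2 + 4t + 5) + 3| ≤ 16|t + 1| < ϵ provided |t + 1| < ϵ/16.
Take δ = min(1, ϵ/16). Then 0 < |t + 1| < δ gives both |t + 1| < 1 and |t + 1| < ϵ/16, so |(-4t^2 + 4t + 5) + 3| < ϵ.

δ = min(1, ϵ/16)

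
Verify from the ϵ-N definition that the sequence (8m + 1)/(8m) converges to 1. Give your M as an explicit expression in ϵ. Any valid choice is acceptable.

Let ϵ > 0 be given. For m ≥ 1, |(8m + 1)/(8m) − 1| = |8|/(8(8m)) = 8/(8(8m)).
Since 8m ≥ 8m for m ≥ 1, this is ≤ 8/(8·8m) = (1/8)/m.
So |(8m + 1)/(8m) − 1| < ϵ whenever m > (1/8)/ϵ.
Take M = (1/8)/ϵ. If m > M then |(8m + 1)/(8m) − 1| ≤ (1/8)/m < ϵ.

M = (1/8)/ϵ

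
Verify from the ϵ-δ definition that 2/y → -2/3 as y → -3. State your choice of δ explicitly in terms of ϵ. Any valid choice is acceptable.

Let ϵ > 0. We seek δ > 0 such that 0 < |y + 3| < δ implies |2/y + 2/3| < ϵ.
|2/y + 2/3| = 2·|-3 − y|/(3·|y|) = 2|y + 3|/(3|y|).
Restrict δ ≤ 3/2. Then |y + 3| < 3/2 gives |y| > 3/2, so 3|y| > 9/2.
Then |2/y + 2/3| < 2|y + 3|/(9/2), which is < ϵ when |y + 3| < (9/4)ϵ.
Take δ = min(3/2, (9/4)ϵ). Then 0 < |y + 3| < δ gives both |y + 3| < 3/2 and |y + 3| < (9/4)ϵ, so |2/y + 2/3| < ϵ.

δ = min(3/2, (9/4)ϵ)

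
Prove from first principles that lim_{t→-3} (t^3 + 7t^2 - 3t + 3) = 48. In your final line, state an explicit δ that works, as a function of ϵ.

δ = min(1, ϵ/47)

Let ϵ > 0. We want δ > 0 such that 0 < |t + 3| < δ implies |(t^3 + 7t^2 - 3t + 3) − 48| < ϵ.
(t^3 + 7t^2 - 3t + 3) − 48 = t^3 + 7t^2 - 3t - 45 = (t + 3)(t^2 + 4t - 15).
So |(t^3 + 7t^2 - 3t + 3) − 48| = |t + 3|·|t^2 + 4t - 15|.
Assume first that |t + 3| < 1, so |t| < 4. Then |t^2 + 4t - 15| ≤ 4^2 + 4·4 + 15 = 47.
Hence |(t^3 + 7t^2 - 3t + 3) − 48| ≤ 47|t + 3| < ϵ provided |t + 3| < ϵ/47.
Choosing δ = min(1, ϵ/47) ensures both conditions, hence |(t^3 + 7t^2 - 3t + 3) − 48| < ϵ.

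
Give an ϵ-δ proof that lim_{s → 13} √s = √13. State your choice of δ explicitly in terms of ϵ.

Let ϵ > 0. We want δ > 0 such that 0 < |s − 13| < δ implies |√s − √13| < ϵ.
Rationalise: √s − √13 = (s − 13)/(√s + √13), so |√s − √13| = |s − 13|/(√s + √13).
Restrict δ ≤ 13 so that |s − 13| < 13 forces s > 0, and then √s + √13 > √13.
Hence |√s − √13| < |s − 13|/√13, which is < ϵ once |s − 13| < √13·ϵ.
Take δ = min(13, √13·ϵ). If 0 < |s − 13| < δ then s > 0 and |√s − √13| < |s − 13|/√13 < ϵ.

δ = min(13, √13·ϵ)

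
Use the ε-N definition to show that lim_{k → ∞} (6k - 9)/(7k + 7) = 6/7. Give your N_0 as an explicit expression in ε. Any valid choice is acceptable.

N_0 = (15/7)/ε

Let ε > 0 be given. For k ≥ 1, |(6k - 9)/(7k + 7) − (6/7)| = |-105|/(7(7k + 7)) = 105/(7(7k + 7)).
Since 7k + 7 ≥ 7k for k ≥ 1, this is ≤ 105/(7·7k) = (15/7)/k.
So |(6k - 9)/(7k + 7) − (6/7)| < ε whenever k > (15/7)/ε.
Take N_0 = (15/7)/ε. If k > N_0 then |(6k - 9)/(7k + 7) − (6/7)| ≤ (15/7)/k < ε.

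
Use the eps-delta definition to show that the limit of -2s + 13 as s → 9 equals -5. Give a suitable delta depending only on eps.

Suppose eps > 0. We need delta > 0 so that 0 < |s − 9| < delta implies |(-2s + 13) + 5| < eps.
Since (-2s + 13) + 5 = -2(s − 9), we have |(-2s + 13) + 5| = 2|s − 9|.
So 2|s − 9| < eps exactly when |s − 9| < eps/2.
Choosing delta = eps/2 gives |(-2s + 13) + 5| = 2|s − 9| < eps whenever |s − 9| < delta.

delta = eps/2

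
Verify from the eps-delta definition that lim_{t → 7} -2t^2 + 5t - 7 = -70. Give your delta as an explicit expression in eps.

delta = min(1, eps/25)

Fix eps > 0. We want delta > 0 such that 0 < |t − 7| < delta implies |(-2t^2 + 5t - 7) + 70| < eps.
(-2t^2 + 5t - 7) + 70 = -2t^2 + 5t + 63 = (t − 7)(-2t - 9).
So |(-2t^2 + 5t - 7) + 70| = |t − 7|·|-2t - 9|.
Assume first that |t − 7| < 1, so |t| < 8. Then |-2t - 9| ≤ 2·8 + 9 = 25.
Hence |(-2t^2 + 5t - 7) + 70| ≤ 25|t − 7| < eps provided |t − 7| < eps/25.
Choosing delta = min(1, eps/25) ensures both conditions, hence |(-2t^2 + 5t - 7) + 70| < eps.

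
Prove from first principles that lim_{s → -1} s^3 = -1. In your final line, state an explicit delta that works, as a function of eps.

delta = min(1, eps/7)

Suppose eps > 0. We seek delta > 0 with 0 < |s + 1| < delta ⇒ |s^3 + 1| < eps.
Factor: s^3 + 1 = (s + 1)(s^2 - s + 1), so |s^3 + 1| = |s + 1|·|s^2 - s + 1|.
Impose delta ≤ 1 so that |s| < 2; then |s^2 - s + 1| ≤ 7.
Hence |s^3 + 1| ≤ 7|s + 1|, which is < eps once |s + 1| < eps/7.
Take delta = min(1, eps/7). If 0 < |s + 1| < delta then both bounds hold and |s^3 + 1| ≤ 7|s + 1| < 7·(eps/7) = eps.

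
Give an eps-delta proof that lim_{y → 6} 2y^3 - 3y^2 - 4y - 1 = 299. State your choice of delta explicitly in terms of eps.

Let eps > 0. We want delta > 0 such that 0 < |y − 6| < delta implies |(2y^3 - 3y^2 - 4y - 1) − 299| < eps.
(2y^3 - 3y^2 - 4y - 1) − 299 = 2y^3 - 3y^2 - 4y - 300 = (y − 6)(2y^2 + 9y + 50).
So |(2y^3 - 3y^2 - 4y - 1) − 299| = |y − 6|·|2y^2 + 9y + 50|.
Require delta ≤ 2. Then |y − 6| < 2 gives |y| < 8, and by the triangle inequality |2y^2 + 9y + 50| ≤ 2·8^2 + 9·8 + 50 = 250.
Hence |(2y^3 - 3y^2 - 4y - 1) − 299| ≤ 250|y − 6| < eps provided |y − 6| < eps/250.
Choosing delta = min(2, eps/250) ensures both conditions, hence |(2y^3 - 3y^2 - 4y - 1) − 299| < eps.

delta = min(2, eps/250)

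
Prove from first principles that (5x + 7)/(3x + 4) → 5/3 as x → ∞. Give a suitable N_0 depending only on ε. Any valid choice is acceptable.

Let ε > 0. We seek N_0 > 0 such that x > N_0 implies |(5x + 7)/(3x + 4) − (5/3)| < ε.
(5x + 7)/(3x + 4) − (5/3) = (3(5x + 7) − 5(3x + 4)) / (3(3x + 4)) = 1/(3(3x + 4)).
For x > 0 we have 3x + 4 > 3x, so |(5x + 7)/(3x + 4) − (5/3)| = 1/(3(3x + 4)) < 1/(3·3x) = (1/9)/x.
Thus |(5x + 7)/(3x + 4) − (5/3)| < ε whenever x > (1/9)/ε.
Take N_0 = (1/9)/ε. If x > N_0 then |(5x + 7)/(3x + 4) − (5/3)| < (1/9)/x < ε.

N_0 = (1/9)/ε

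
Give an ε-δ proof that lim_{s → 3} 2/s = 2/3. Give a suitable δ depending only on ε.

δ = min(3/2, (9/4)ε)

Fix ε > 0. We seek δ > 0 such that 0 < |s − 3| < δ implies |2/s − (2/3)| < ε.
|2/s − (2/3)| = 2·|3 − s|/(3·|s|) = 2|s − 3|/(3|s|).
Restrict δ ≤ 3/2. Then |s − 3| < 3/2 gives |s| > 3/2, so 3|s| > 9/2.
Then |2/s − (2/3)| < 2|s − 3|/(9/2), which is < ε when |s − 3| < (9/4)ε.
Take δ = min(3/2, (9/4)ε). Then 0 < |s − 3| < δ gives both |s − 3| < 3/2 and |s − 3| < (9/4)ε, so |2/s − (2/3)| < ε.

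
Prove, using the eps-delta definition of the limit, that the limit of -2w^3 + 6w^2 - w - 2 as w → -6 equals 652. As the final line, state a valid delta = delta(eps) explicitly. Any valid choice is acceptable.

delta = min(2, eps/381)

Let eps > 0 be given. We want delta > 0 such that 0 < |w + 6| < delta implies |(-2w^3 + 6w^2 - w - 2) − 652| < eps.
(-2w^3 + 6w^2 - w - 2) − 652 = -2w^3 + 6w^2 - w - 654 = (w + 6)(-2w^2 + 18w - 109).
So |(-2w^3 + 6w^2 - w - 2) − 652| = |w + 6|·|-2w^2 + 18w - 109|.
Assume first that |w + 6| < 2, so |w| < 8. Then |-2w^2 + 18w - 109| ≤ 2·8^2 + 18·8 + 109 = 381.
Hence |(-2w^3 + 6w^2 - w - 2) − 652| ≤ 381|w + 6| < eps provided |w + 6| < eps/381.
Take delta = min(2, eps/381). Then 0 < |w + 6| < delta gives both |w + 6| < 2 and |w + 6| < eps/381, so |(-2w^3 + 6w^2 - w - 2) − 652| < eps.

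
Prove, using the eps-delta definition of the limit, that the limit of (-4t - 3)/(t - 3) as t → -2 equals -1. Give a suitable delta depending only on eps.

delta = min(5/2, (5/6)eps)

Fix eps > 0. We want delta > 0 with 0 < |t + 2| < delta ⇒ |(-4t - 3)/(t - 3) + 1| < eps.
Combining over a common denominator, (-4t - 3)/(t - 3) + 1 = [(-4t - 3)·(-5) − 5·(t - 3)] / [(-5)·(t - 3)] = 15(t + 2) / ((-5)(t - 3)).
So |(-4t - 3)/(t - 3) + 1| = 15|t + 2| / (5·|t − 3|).
Require delta ≤ 5/2, so |t − 3| ≥ |-5| − |t + 2| > 5 − 5/2 = 5/2.
Hence |(-4t - 3)/(t - 3) + 1| < 15|t + 2|/(5·(5/2)) = (6/5)|t + 2|, which is < eps once |t + 2| < (5/6)eps.
Take delta = min(5/2, (5/6)eps). Then 0 < |t + 2| < delta forces both bounds, so |(-4t - 3)/(t - 3) + 1| < eps.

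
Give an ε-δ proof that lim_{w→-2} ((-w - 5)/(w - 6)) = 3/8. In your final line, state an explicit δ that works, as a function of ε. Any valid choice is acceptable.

δ = min(4, (32/11)ε)

Fix ε > 0. We want δ > 0 with 0 < |w + 2| < δ ⇒ |(-w - 5)/(w - 6) − (3/8)| < ε.
Combining over a common denominator, (-w - 5)/(w - 6) − (3/8) = [(-w - 5)·(-8) − (-3)·(w - 6)] / [(-8)·(w - 6)] = 11(w + 2) / ((-8)(w - 6)).
So |(-w - 5)/(w - 6) − (3/8)| = 11|w + 2| / (8·|w − 6|).
Restrict δ ≤ 4. Then |w + 2| < 4 gives |w − 6| = |(w + 2) + (-8)| ≥ 8 − 4 = 4.
Hence |(-w - 5)/(w - 6) − (3/8)| < 11|w + 2|/(8·4) = (11/32)|w + 2|, which is < ε once |w + 2| < (32/11)ε.
Take δ = min(4, (32/11)ε). Then 0 < |w + 2| < δ forces both bounds, so |(-w - 5)/(w - 6) − (3/8)| < ε.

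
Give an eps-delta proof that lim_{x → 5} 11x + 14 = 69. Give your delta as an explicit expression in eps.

Suppose eps > 0. We need delta > 0 so that 0 < |x − 5| < delta implies |(11x + 14) − 69| < eps.
Since (11x + 14) − 69 = 11(x − 5), we have |(11x + 14) − 69| = 11|x − 5|.
So 11|x − 5| < eps exactly when |x − 5| < eps/11.
Take delta = eps/11. If 0 < |x − 5| < delta then |(11x + 14) − 69| = 11|x − 5| < 11·(eps/11) = eps.

delta = eps/11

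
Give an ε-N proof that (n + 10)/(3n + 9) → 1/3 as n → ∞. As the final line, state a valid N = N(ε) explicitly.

N = (7/3)/ε

Let ε > 0 be given. For n ≥ 1, |(n + 10)/(3n + 9) − (1/3)| = |21|/(3(3n + 9)) = 21/(3(3n + 9)).
Since 3n + 9 ≥ 3n for n ≥ 1, this is ≤ 21/(3·3n) = (7/3)/n.
So |(n + 10)/(3n + 9) − (1/3)| < ε whenever n > (7/3)/ε.
Take N = (7/3)/ε. If n > N then |(n + 10)/(3n + 9) − (1/3)| ≤ (7/3)/n < ε.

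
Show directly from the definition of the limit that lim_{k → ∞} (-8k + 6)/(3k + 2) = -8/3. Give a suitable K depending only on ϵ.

K = (34/9)/ϵ

Fix ϵ > 0. For k ≥ 1, |(-8k + 6)/(3k + 2) + 8/3| = |34|/(3(3k + 2)) = 34/(3(3k + 2)).
Since 3k + 2 ≥ 3k for k ≥ 1, this is ≤ 34/(3·3k) = (34/9)/k.
So |(-8k + 6)/(3k + 2) + 8/3| < ϵ whenever k > (34/9)/ϵ.
Take K = (34/9)/ϵ. If k > K then |(-8k + 6)/(3k + 2) + 8/3| ≤ (34/9)/k < ϵ.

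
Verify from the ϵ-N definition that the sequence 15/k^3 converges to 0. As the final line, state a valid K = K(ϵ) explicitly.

Let ϵ > 0. For k ≥ 1, |15/k^3 − 0| = 15/k^3.
15/k^3 < ϵ ⇔ k^3 > 15/ϵ ⇔ k > (15/ϵ)^{1/3}.
Take K = (15/ϵ)^{1/3}. Then k > K implies 15/k^3 < ϵ.

K = (15/ϵ)^{1/3}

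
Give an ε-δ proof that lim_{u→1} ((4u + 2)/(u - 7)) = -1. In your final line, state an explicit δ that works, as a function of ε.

Let ε > 0. We want δ > 0 with 0 < |u − 1| < δ ⇒ |(4u + 2)/(u - 7) + 1| < ε.
Combining over a common denominator, (4u + 2)/(u - 7) + 1 = [(4u + 2)·(-6) − 6·(u - 7)] / [(-6)·(u - 7)] = -30(u − 1) / ((-6)(u - 7)).
So |(4u + 2)/(u - 7) + 1| = 30|u − 1| / (6·|u − 7|).
Restrict δ ≤ 3. Then |u − 1| < 3 gives |u − 7| = |(u − 1) + (-6)| ≥ 6 − 3 = 3.
Hence |(4u + 2)/(u - 7) + 1| < 30|u − 1|/(6·3) = (5/3)|u − 1|, which is < ε once |u − 1| < (3/5)ε.
Take δ = min(3, (3/5)ε). Then 0 < |u − 1| < δ forces both bounds, so |(4u + 2)/(u - 7) + 1| < ε.

δ = min(3, (3/5)ε)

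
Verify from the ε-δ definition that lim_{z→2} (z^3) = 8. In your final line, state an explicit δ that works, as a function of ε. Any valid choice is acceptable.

Let ε > 0 be given. We seek δ > 0 with 0 < |z − 2| < δ ⇒ |z^3 − 8| < ε.
Factor: z^3 − 8 = (z − 2)(z^2 + 2z + 4), so |z^3 − 8| = |z − 2|·|z^2 + 2z + 4|.
Restrict δ ≤ 1. Then |z − 2| < 1 gives |z| < 3, so by the triangle inequality |z^2 + 2z + 4| ≤ 3^2 + 2·3 + 4 = 19.
Hence |z^3 − 8| ≤ 19|z − 2|, which is < ε once |z − 2| < ε/19.
Take δ = min(1, ε/19). If 0 < |z − 2| < δ then both bounds hold and |z^3 − 8| ≤ 19|z − 2| < 19·(ε/19) = ε.

δ = min(1, ε/19)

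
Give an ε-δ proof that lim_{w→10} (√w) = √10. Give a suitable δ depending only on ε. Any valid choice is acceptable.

Fix ε > 0. We want δ > 0 such that 0 < |w − 10| < δ implies |√w − √10| < ε.
Rationalise: √w − √10 = (w − 10)/(√w + √10), so |√w − √10| = |w − 10|/(√w + √10).
Restrict δ ≤ 10 so that |w − 10| < 10 forces w > 0, and then √w + √10 > √10.
Hence |√w − √10| < |w − 10|/√10, which is < ε once |w − 10| < √10·ε.
Take δ = min(10, √10·ε). If 0 < |w − 10| < δ then w > 0 and |√w − √10| < |w − 10|/√10 < ε.

δ = min(10, √10·ε)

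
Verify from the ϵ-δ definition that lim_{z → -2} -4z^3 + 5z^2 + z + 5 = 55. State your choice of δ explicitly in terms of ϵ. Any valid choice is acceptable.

Suppose ϵ > 0. We want δ > 0 such that 0 < |z + 2| < δ implies |(-4z^3 + 5z^2 + z + 5) − 55| < ϵ.
(-4z^3 + 5z^2 + z + 5) − 55 = -4z^3 + 5z^2 + z - 50 = (z + 2)(-4z^2 + 13z - 25).
So |(-4z^3 + 5z^2 + z + 5) − 55| = |z + 2|·|-4z^2 + 13z - 25|.
Require δ ≤ 1. Then |z + 2| < 1 gives |z| < 3, and by the triangle inequality |-4z^2 + 13z - 25| ≤ 4·3^2 + 13·3 + 25 = 100.
Hence |(-4z^3 + 5z^2 + z + 5) − 55| ≤ 100|z + 2| < ϵ provided |z + 2| < ϵ/100.
Take δ = min(1, ϵ/100). Then 0 < |z + 2| < δ gives both |z + 2| < 1 and |z + 2| < ϵ/100, so |(-4z^3 + 5z^2 + z + 5) − 55| < ϵ.

δ = min(1, ϵ/100)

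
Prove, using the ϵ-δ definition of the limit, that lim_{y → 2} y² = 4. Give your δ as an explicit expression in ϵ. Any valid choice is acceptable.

δ = min(1, ϵ/5)

Let ϵ > 0 be given. We seek δ > 0 with 0 < |y − 2| < δ ⇒ |y² − 4| < ϵ.
Factor: y² − 4 = (y − 2)(y + 2), so |y² − 4| = |y − 2|·|y + 2|.
Impose δ ≤ 1 so that |y| < 3; then |y + 2| ≤ 5.
Hence |y² − 4| ≤ 5|y − 2|, which is < ϵ once |y − 2| < ϵ/5.
Take δ = min(1, ϵ/5). If 0 < |y − 2| < δ then both bounds hold and |y² − 4| ≤ 5|y − 2| < 5·(ϵ/5) = ϵ.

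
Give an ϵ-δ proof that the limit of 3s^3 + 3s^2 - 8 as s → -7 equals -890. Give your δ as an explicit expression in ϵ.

Suppose ϵ > 0. We want δ > 0 such that 0 < |s + 7| < δ implies |(3s^3 + 3s^2 - 8) + 890| < ϵ.
(3s^3 + 3s^2 - 8) + 890 = 3s^3 + 3s^2 + 882 = (s + 7)(3s^2 - 18s + 126).
So |(3s^3 + 3s^2 - 8) + 890| = |s + 7|·|3s^2 - 18s + 126|.
Assume first that |s + 7| < 1, so |s| < 8. Then |3s^2 - 18s + 126| ≤ 3·8^2 + 18·8 + 126 = 462.
Hence |(3s^3 + 3s^2 - 8) + 890| ≤ 462|s + 7| < ϵ provided |s + 7| < ϵ/462.
Choosing δ = min(1, ϵ/462) ensures both conditions, hence |(3s^3 + 3s^2 - 8) + 890| < ϵ.

δ = min(1, ϵ/462)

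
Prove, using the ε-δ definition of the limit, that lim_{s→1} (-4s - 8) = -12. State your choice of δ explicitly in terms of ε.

δ = ε/4

Suppose ε > 0. We need δ > 0 so that 0 < |s − 1| < δ implies |(-4s - 8) + 12| < ε.
|(-4s - 8) + 12| = |-4s + 4| = 4|s − 1|.
So 4|s − 1| < ε exactly when |s − 1| < ε/4.
Take δ = ε/4. If 0 < |s − 1| < δ then |(-4s - 8) + 12| = 4|s − 1| < 4·(ε/4) = ε.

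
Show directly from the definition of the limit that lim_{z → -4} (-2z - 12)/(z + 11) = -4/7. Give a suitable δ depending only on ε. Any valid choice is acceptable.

Suppose ε > 0. We want δ > 0 with 0 < |z + 4| < δ ⇒ |(-2z - 12)/(z + 11) + 4/7| < ε.
Combining over a common denominator, (-2z - 12)/(z + 11) + 4/7 = [(-2z - 12)·7 − (-4)·(z + 11)] / [7·(z + 11)] = -10(z + 4) / (7(z + 11)).
So |(-2z - 12)/(z + 11) + 4/7| = 10|z + 4| / (7·|z + 11|).
Restrict δ ≤ 7/2. Then |z + 4| < 7/2 gives |z + 11| = |(z + 4) + 7| ≥ 7 − 7/2 = 7/2.
Hence |(-2z - 12)/(z + 11) + 4/7| < 10|z + 4|/(7·(7/2)) = (20/49)|z + 4|, which is < ε once |z + 4| < (49/20)ε.
Take δ = min(7/2, (49/20)ε). Then 0 < |z + 4| < δ forces both bounds, so |(-2z - 12)/(z + 11) + 4/7| < ε.

δ = min(7/2, (49/20)ε)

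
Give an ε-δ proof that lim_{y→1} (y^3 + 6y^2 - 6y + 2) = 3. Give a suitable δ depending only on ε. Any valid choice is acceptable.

δ = min(2, ε/31)

Let ε > 0. We want δ > 0 such that 0 < |y − 1| < δ implies |(y^3 + 6y^2 - 6y + 2) − 3| < ε.
(y^3 + 6y^2 - 6y + 2) − 3 = y^3 + 6y^2 - 6y - 1 = (y − 1)(y^2 + 7y + 1).
So |(y^3 + 6y^2 - 6y + 2) − 3| = |y − 1|·|y^2 + 7y + 1|.
Require δ ≤ 2. Then |y − 1| < 2 gives |y| < 3, and by the triangle inequality |y^2 + 7y + 1| ≤ 3^2 + 7·3 + 1 = 31.
Hence |(y^3 + 6y^2 - 6y + 2) − 3| ≤ 31|y − 1| < ε provided |y − 1| < ε/31.
Take δ = min(2, ε/31). Then 0 < |y − 1| < δ gives both |y − 1| < 2 and |y − 1| < ε/31, so |(y^3 + 6y^2 - 6y + 2) − 3| < ε.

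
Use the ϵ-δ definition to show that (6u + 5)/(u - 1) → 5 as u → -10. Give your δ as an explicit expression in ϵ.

Let ϵ > 0. We want δ > 0 with 0 < |u + 10| < δ ⇒ |(6u + 5)/(u - 1) − 5| < ϵ.
Combining over a common denominator, (6u + 5)/(u - 1) − 5 = [(6u + 5)·(-11) − (-55)·(u - 1)] / [(-11)·(u - 1)] = -11(u + 10) / ((-11)(u - 1)).
So |(6u + 5)/(u - 1) − 5| = 11|u + 10| / (11·|u − 1|).
Restrict δ ≤ 11/2. Then |u + 10| < 11/2 gives |u − 1| = |(u + 10) + (-11)| ≥ 11 − 11/2 = 11/2.
Hence |(6u + 5)/(u - 1) − 5| < 11|u + 10|/(11·(11/2)) = (2/11)|u + 10|, which is < ϵ once |u + 10| < (11/2)ϵ.
Take δ = min(11/2, (11/2)ϵ). Then 0 < |u + 10| < δ forces both bounds, so |(6u + 5)/(u - 1) − 5| < ϵ.

δ = min(11/2, (11/2)ϵ)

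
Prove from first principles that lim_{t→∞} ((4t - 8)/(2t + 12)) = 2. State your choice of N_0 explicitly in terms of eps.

N_0 = 16/eps

Let eps > 0 be given. We seek N_0 > 0 such that t > N_0 implies |(4t - 8)/(2t + 12) − 2| < eps.
(4t - 8)/(2t + 12) − 2 = (2(4t - 8) − 4(2t + 12)) / (2(2t + 12)) = -64/(2(2t + 12)).
For t > 0 we have 2t + 12 > 2t, so |(4t - 8)/(2t + 12) − 2| = 64/(2(2t + 12)) < 64/(2·2t) = 16/t.
Thus |(4t - 8)/(2t + 12) − 2| < eps whenever t > 16/eps.
Take N_0 = 16/eps. If t > N_0 then |(4t - 8)/(2t + 12) − 2| < 16/t < eps.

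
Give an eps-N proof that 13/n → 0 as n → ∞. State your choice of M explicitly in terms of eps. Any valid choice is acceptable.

M = 13/eps

Let eps > 0 be given. For n ≥ 1, |13/n − 0| = 13/(n) ≤ 13/n.
We need 13/n < eps, i.e. n > 13/eps.
Take M = 13/eps. If n > M then |13/n| ≤ 13/n < eps.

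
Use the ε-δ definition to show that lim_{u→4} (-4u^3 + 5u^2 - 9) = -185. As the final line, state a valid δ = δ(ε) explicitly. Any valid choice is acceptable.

δ = min(1, ε/199)

Fix ε > 0. We want δ > 0 such that 0 < |u − 4| < δ implies |(-4u^3 + 5u^2 - 9) + 185| < ε.
(-4u^3 + 5u^2 - 9) + 185 = -4u^3 + 5u^2 + 176 = (u − 4)(-4u^2 - 11u - 44).
So |(-4u^3 + 5u^2 - 9) + 185| = |u − 4|·|-4u^2 - 11u - 44|.
Assume first that |u − 4| < 1, so |u| < 5. Then |-4u^2 - 11u - 44| ≤ 4·5^2 + 11·5 + 44 = 199.
Hence |(-4u^3 + 5u^2 - 9) + 185| ≤ 199|u − 4| < ε provided |u − 4| < ε/199.
Choosing δ = min(1, ε/199) ensures both conditions, hence |(-4u^3 + 5u^2 - 9) + 185| < ε.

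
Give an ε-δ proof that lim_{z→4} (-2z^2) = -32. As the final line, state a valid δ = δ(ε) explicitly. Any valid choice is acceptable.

Let ε > 0 be given. We want δ > 0 such that 0 < |z − 4| < δ implies |(-2z^2) + 32| < ε.
(-2z^2) + 32 = -2z^2 + 32 = (z − 4)(-2z - 8).
So |(-2z^2) + 32| = |z − 4|·|-2z - 8|.
Assume first that |z − 4| < 1, so |z| < 5. Then |-2z - 8| ≤ 2·5 + 8 = 18.
Hence |(-2z^2) + 32| ≤ 18|z − 4| < ε provided |z − 4| < ε/18.
Take δ = min(1, ε/18). Then 0 < |z − 4| < δ gives both |z − 4| < 1 and |z − 4| < ε/18, so |(-2z^2) + 32| < ε.

δ = min(1, ε/18)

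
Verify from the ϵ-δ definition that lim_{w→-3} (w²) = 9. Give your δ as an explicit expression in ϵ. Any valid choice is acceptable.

Suppose ϵ > 0. We seek δ > 0 with 0 < |w + 3| < δ ⇒ |w² − 9| < ϵ.
Factor: w² − 9 = (w + 3)(w - 3), so |w² − 9| = |w + 3|·|w - 3|.
Restrict δ ≤ 2. Then |w + 3| < 2 gives |w| < 5, so by the triangle inequality |w - 3| ≤ 5 + 3 = 8.
Hence |w² − 9| ≤ 8|w + 3|, which is < ϵ once |w + 3| < ϵ/8.
Take δ = min(2, ϵ/8). If 0 < |w + 3| < δ then both bounds hold and |w² − 9| ≤ 8|w + 3| < 8·(ϵ/8) = ϵ.

δ = min(2, ϵ/8)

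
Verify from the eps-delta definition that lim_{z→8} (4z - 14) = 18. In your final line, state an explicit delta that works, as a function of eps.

delta = eps/4

Let eps > 0 be given. We need delta > 0 so that 0 < |z − 8| < delta implies |(4z - 14) − 18| < eps.
|(4z - 14) − 18| = |4z - 32| = 4|z − 8|.
So 4|z − 8| < eps exactly when |z − 8| < eps/4.
Choosing delta = eps/4 gives |(4z - 14) − 18| = 4|z − 8| < eps whenever |z − 8| < delta.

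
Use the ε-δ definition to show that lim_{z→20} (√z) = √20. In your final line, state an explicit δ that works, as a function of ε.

δ = min(20, √20·ε)

Suppose ε > 0. We want δ > 0 such that 0 < |z − 20| < δ implies |√z − √20| < ε.
Rationalise: √z − √20 = (z − 20)/(√z + √20), so |√z − √20| = |z − 20|/(√z + √20).
Restrict δ ≤ 20 so that |z − 20| < 20 forces z > 0, and then √z + √20 > √20.
Hence |√z − √20| < |z − 20|/√20, which is < ε once |z − 20| < √20·ε.
Take δ = min(20, √20·ε). If 0 < |z − 20| < δ then z > 0 and |√z − √20| < |z − 20|/√20 < ε.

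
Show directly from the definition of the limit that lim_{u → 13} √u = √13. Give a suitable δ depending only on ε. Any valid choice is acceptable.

δ = min(13, √13·ε)

Suppose ε > 0. We want δ > 0 such that 0 < |u − 13| < δ implies |√u − √13| < ε.
Multiplying by the conjugate, |√u − √13| = |u − 13|/(√u + √13).
Restrict δ ≤ 13 so that |u − 13| < 13 forces u > 0, and then √u + √13 > √13.
Hence |√u − √13| < |u − 13|/√13, which is < ε once |u − 13| < √13·ε.
Take δ = min(13, √13·ε). If 0 < |u − 13| < δ then u > 0 and |√u − √13| < |u − 13|/√13 < ε.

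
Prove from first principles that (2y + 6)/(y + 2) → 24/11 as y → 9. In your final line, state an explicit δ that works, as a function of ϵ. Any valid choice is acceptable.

Suppose ϵ > 0. We want δ > 0 with 0 < |y − 9| < δ ⇒ |(2y + 6)/(y + 2) − (24/11)| < ϵ.
Combining over a common denominator, (2y + 6)/(y + 2) − (24/11) = [(2y + 6)·11 − 24·(y + 2)] / [11·(y + 2)] = -2(y − 9) / (11(y + 2)).
So |(2y + 6)/(y + 2) − (24/11)| = 2|y − 9| / (11·|y + 2|).
Restrict δ ≤ 11/2. Then |y − 9| < 11/2 gives |y + 2| = |(y − 9) + 11| ≥ 11 − 11/2 = 11/2.
Hence |(2y + 6)/(y + 2) − (24/11)| < 2|y − 9|/(11·(11/2)) = (4/121)|y − 9|, which is < ϵ once |y − 9| < (121/4)ϵ.
Take δ = min(11/2, (121/4)ϵ). Then 0 < |y − 9| < δ forces both bounds, so |(2y + 6)/(y + 2) − (24/11)| < ϵ.

δ = min(11/2, (121/4)ϵ)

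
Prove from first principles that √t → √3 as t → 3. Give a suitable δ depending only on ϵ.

Let ϵ > 0 be given. We want δ > 0 such that 0 < |t − 3| < δ implies |√t − √3| < ϵ.
Rationalise: √t − √3 = (t − 3)/(√t + √3), so |√t − √3| = |t − 3|/(√t + √3).
Restrict δ ≤ 3 so that |t − 3| < 3 forces t > 0, and then √t + √3 > √3.
Hence |√t − √3| < |t − 3|/√3, which is < ϵ once |t − 3| < √3·ϵ.
Take δ = min(3, √3·ϵ). If 0 < |t − 3| < δ then t > 0 and |√t − √3| < |t − 3|/√3 < ϵ.

δ = min(3, √3·ϵ)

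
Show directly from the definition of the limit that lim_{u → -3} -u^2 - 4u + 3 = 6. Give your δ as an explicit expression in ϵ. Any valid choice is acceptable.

Suppose ϵ > 0. We want δ > 0 such that 0 < |u + 3| < δ implies |(-u^2 - 4u + 3) − 6| < ϵ.
(-u^2 - 4u + 3) − 6 = -u^2 - 4u - 3 = (u + 3)(-u - 1).
So |(-u^2 - 4u + 3) − 6| = |u + 3|·|-u - 1|.
Assume first that |u + 3| < 1, so |u| < 4. Then |-u - 1| ≤ 4 + 1 = 5.
Hence |(-u^2 - 4u + 3) − 6| ≤ 5|u + 3| < ϵ provided |u + 3| < ϵ/5.
Choosing δ = min(1, ϵ/5) ensures both conditions, hence |(-u^2 - 4u + 3) − 6| < ϵ.

δ = min(1, ϵ/5)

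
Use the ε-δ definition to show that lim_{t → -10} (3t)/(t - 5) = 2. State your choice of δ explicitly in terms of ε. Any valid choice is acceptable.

δ = min(15/2, (15/2)ε)

Fix ε > 0. We want δ > 0 with 0 < |t + 10| < δ ⇒ |(3t)/(t - 5) − 2| < ε.
Combining over a common denominator, (3t)/(t - 5) − 2 = [(3t)·(-15) − (-30)·(t - 5)] / [(-15)·(t - 5)] = -15(t + 10) / ((-15)(t - 5)).
So |(3t)/(t - 5) − 2| = 15|t + 10| / (15·|t − 5|).
Restrict δ ≤ 15/2. Then |t + 10| < 15/2 gives |t − 5| = |(t + 10) + (-15)| ≥ 15 − 15/2 = 15/2.
Hence |(3t)/(t - 5) − 2| < 15|t + 10|/(15·(15/2)) = (2/15)|t + 10|, which is < ε once |t + 10| < (15/2)ε.
Take δ = min(15/2, (15/2)ε). Then 0 < |t + 10| < δ forces both bounds, so |(3t)/(t - 5) − 2| < ε.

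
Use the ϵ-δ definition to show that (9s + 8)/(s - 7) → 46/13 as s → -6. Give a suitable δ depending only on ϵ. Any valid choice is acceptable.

δ = min(13/2, (169/142)ϵ)

Let ϵ > 0 be given. We want δ > 0 with 0 < |s + 6| < δ ⇒ |(9s + 8)/(s - 7) − (46/13)| < ϵ.
Combining over a common denominator, (9s + 8)/(s - 7) − (46/13) = [(9s + 8)·(-13) − (-46)·(s - 7)] / [(-13)·(s - 7)] = -71(s + 6) / ((-13)(s - 7)).
So |(9s + 8)/(s - 7) − (46/13)| = 71|s + 6| / (13·|s − 7|).
Restrict δ ≤ 13/2. Then |s + 6| < 13/2 gives |s − 7| = |(s + 6) + (-13)| ≥ 13 − 13/2 = 13/2.
Hence |(9s + 8)/(s - 7) − (46/13)| < 71|s + 6|/(13·(13/2)) = (142/169)|s + 6|, which is < ϵ once |s + 6| < (169/142)ϵ.
Take δ = min(13/2, (169/142)ϵ). Then 0 < |s + 6| < δ forces both bounds, so |(9s + 8)/(s - 7) − (46/13)| < ϵ.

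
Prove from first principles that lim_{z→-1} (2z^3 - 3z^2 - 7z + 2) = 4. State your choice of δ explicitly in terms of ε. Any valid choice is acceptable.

δ = min(1, ε/20)

Let ε > 0 be given. We want δ > 0 such that 0 < |z + 1| < δ implies |(2z^3 - 3z^2 - 7z + 2) − 4| < ε.
(2z^3 - 3z^2 - 7z + 2) − 4 = 2z^3 - 3z^2 - 7z - 2 = (z + 1)(2z^2 - 5z - 2).
So |(2z^3 - 3z^2 - 7z + 2) − 4| = |z + 1|·|2z^2 - 5z - 2|.
Require δ ≤ 1. Then |z + 1| < 1 gives |z| < 2, and by the triangle inequality |2z^2 - 5z - 2| ≤ 2·2^2 + 5·2 + 2 = 20.
Hence |(2z^3 - 3z^2 - 7z + 2) − 4| ≤ 20|z + 1| < ε provided |z + 1| < ε/20.
Take δ = min(1, ε/20). Then 0 < |z + 1| < δ gives both |z + 1| < 1 and |z + 1| < ε/20, so |(2z^3 - 3z^2 - 7z + 2) − 4| < ε.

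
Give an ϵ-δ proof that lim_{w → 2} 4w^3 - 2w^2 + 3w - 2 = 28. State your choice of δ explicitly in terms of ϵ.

Fix ϵ > 0. We want δ > 0 such that 0 < |w − 2| < δ implies |(4w^3 - 2w^2 + 3w - 2) − 28| < ϵ.
(4w^3 - 2w^2 + 3w - 2) − 28 = 4w^3 - 2w^2 + 3w - 30 = (w − 2)(4w^2 + 6w + 15).
So |(4w^3 - 2w^2 + 3w - 2) − 28| = |w − 2|·|4w^2 + 6w + 15|.
Require δ ≤ 1. Then |w − 2| < 1 gives |w| < 3, and by the triangle inequality |4w^2 + 6w + 15| ≤ 4·3^2 + 6·3 + 15 = 69.
Hence |(4w^3 - 2w^2 + 3w - 2) − 28| ≤ 69|w − 2| < ϵ provided |w − 2| < ϵ/69.
Choosing δ = min(1, ϵ/69) ensures both conditions, hence |(4w^3 - 2w^2 + 3w - 2) − 28| < ϵ.

δ = min(1, ϵ/69)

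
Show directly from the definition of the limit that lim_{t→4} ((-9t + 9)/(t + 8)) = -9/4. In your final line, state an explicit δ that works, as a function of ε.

Let ε > 0 be given. We want δ > 0 with 0 < |t − 4| < δ ⇒ |(-9t + 9)/(t + 8) + 9/4| < ε.
Combining over a common denominator, (-9t + 9)/(t + 8) + 9/4 = [(-9t + 9)·12 − (-27)·(t + 8)] / [12·(t + 8)] = -81(t − 4) / (12(t + 8)).
So |(-9t + 9)/(t + 8) + 9/4| = 81|t − 4| / (12·|t + 8|).
Restrict δ ≤ 6. Then |t − 4| < 6 gives |t + 8| = |(t − 4) + 12| ≥ 12 − 6 = 6.
Hence |(-9t + 9)/(t + 8) + 9/4| < 81|t − 4|/(12·6) = (9/8)|t − 4|, which is < ε once |t − 4| < (8/9)ε.
Take δ = min(6, (8/9)ε). Then 0 < |t − 4| < δ forces both bounds, so |(-9t + 9)/(t + 8) + 9/4| < ε.

δ = min(6, (8/9)ε)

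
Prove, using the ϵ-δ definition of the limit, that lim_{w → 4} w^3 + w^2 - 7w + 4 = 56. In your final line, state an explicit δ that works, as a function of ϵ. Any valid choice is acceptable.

Let ϵ > 0 be given. We want δ > 0 such that 0 < |w − 4| < δ implies |(w^3 + w^2 - 7w + 4) − 56| < ϵ.
(w^3 + w^2 - 7w + 4) − 56 = w^3 + w^2 - 7w - 52 = (w − 4)(w^2 + 5w + 13).
So |(w^3 + w^2 - 7w + 4) − 56| = |w − 4|·|w^2 + 5w + 13|.
Require δ ≤ 1. Then |w − 4| < 1 gives |w| < 5, and by the triangle inequality |w^2 + 5w + 13| ≤ 5^2 + 5·5 + 13 = 63.
Hence |(w^3 + w^2 - 7w + 4) − 56| ≤ 63|w − 4| < ϵ provided |w − 4| < ϵ/63.
Choosing δ = min(1, ϵ/63) ensures both conditions, hence |(w^3 + w^2 - 7w + 4) − 56| < ϵ.

δ = min(1, ϵ/63)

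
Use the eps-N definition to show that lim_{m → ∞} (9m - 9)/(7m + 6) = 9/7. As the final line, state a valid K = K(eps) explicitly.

Fix eps > 0. For m ≥ 1, |(9m - 9)/(7m + 6) − (9/7)| = |-117|/(7(7m + 6)) = 117/(7(7m + 6)).
Since 7m + 6 ≥ 7m for m ≥ 1, this is ≤ 117/(7·7m) = (117/49)/m.
So |(9m - 9)/(7m + 6) − (9/7)| < eps whenever m > (117/49)/eps.
Take K = (117/49)/eps. If m > K then |(9m - 9)/(7m + 6) − (9/7)| ≤ (117/49)/m < eps.

K = (117/49)/eps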